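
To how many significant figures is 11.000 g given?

11.000: trailing zeros after a decimal point are significant.

5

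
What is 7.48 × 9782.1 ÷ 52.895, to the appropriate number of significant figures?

1.38 × 10³

7.48 × 9782.1 ÷ 52.895 = 1383.30859249…
Multiplication/division keeps the fewest significant figures: 7.48 → 3 s.f., 9782.1 → 5 s.f., 52.895 → 5 s.f.; limit is 3.
Rounded to 3 significant figures: 1.38 × 10³.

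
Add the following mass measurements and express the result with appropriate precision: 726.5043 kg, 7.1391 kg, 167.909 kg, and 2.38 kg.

903.93 kg

726.5043 kg + 7.1391 kg + 167.909 kg + 2.38 kg = 903.9324 kg.
Addition/subtraction keeps the fewest decimal places: 726.5043 → 4 decimal places, 7.1391 → 4 decimal places, 167.909 → 3 decimal places, 2.38 → 2 decimal places; limit is 2.
Rounded to 2 decimal places: 903.93 kg.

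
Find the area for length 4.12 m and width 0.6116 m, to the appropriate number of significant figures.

2.52 m²

area = 4.12 m × 0.6116 m = 2.519792 m².
4.12 has 3 significant figures; 0.6116 has 4.
Division/multiplication keeps the fewest: 3 significant figures.
Rounded: 2.52 m².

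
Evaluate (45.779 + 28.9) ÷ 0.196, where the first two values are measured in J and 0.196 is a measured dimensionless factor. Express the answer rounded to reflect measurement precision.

45.779 J + 28.9 J = 74.679 J; the sum is limited to 1 decimal place (3 s.f.).
Carrying full precision, 74.679 ÷ 0.196 = 381.015306122… J; 0.196 has 3 s.f., so the result keeps min(3, 3) = 3 s.f.
Rounded to 3 significant figures: 381 J.

381 J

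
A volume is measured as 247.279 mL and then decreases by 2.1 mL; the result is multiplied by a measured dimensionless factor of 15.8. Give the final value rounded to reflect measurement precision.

3.87 × 10^3 mL

247.279 mL − 2.1 mL = 245.179 mL; the difference is limited to 1 decimal place (4 s.f.).
Carrying full precision, 245.179 × 15.8 = 3873.8282 mL; 15.8 has 3 s.f., so the result keeps min(4, 3) = 3 s.f.
Rounded to 3 significant figures: 3.87 × 10^3 mL.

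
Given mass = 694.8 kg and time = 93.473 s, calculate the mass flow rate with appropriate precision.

7.433 kg/s

mass flow rate = 694.8 kg ÷ 93.473 s = 7.43316251752… kg/s.
694.8 has 4 significant figures; 93.473 has 5.
Division/multiplication keeps the fewest: 4 significant figures.
Rounded: 7.433 kg/s.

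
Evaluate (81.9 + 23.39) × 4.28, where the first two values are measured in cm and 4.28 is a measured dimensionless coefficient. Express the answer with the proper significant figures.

451 cm

81.9 cm + 23.39 cm = 105.29 cm; the sum is limited to 1 decimal place (4 s.f.).
Carrying full precision, 105.29 × 4.28 = 450.6412 cm; 4.28 has 3 s.f., so the result keeps min(4, 3) = 3 s.f.
Rounded to 3 significant figures: 451 cm.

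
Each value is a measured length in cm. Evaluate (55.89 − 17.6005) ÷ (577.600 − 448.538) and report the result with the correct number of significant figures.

0.2967

55.89 − 17.6005 = 38.2895, limited to 2 d.p. → 4 s.f.; 577.600 − 448.538 = 129.062, limited to 3 d.p. → 6 s.f.
Carrying full precision, 38.2895 ÷ 129.062 = 0.296675241357…; keep min(4, 6) = 4 s.f.
Rounded to 4 significant figures: 0.2967.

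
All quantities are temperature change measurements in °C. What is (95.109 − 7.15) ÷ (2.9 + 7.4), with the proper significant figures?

95.109 − 7.15 = 87.959, limited to 2 d.p. → 4 s.f.; 2.9 + 7.4 = 10.3, limited to 1 d.p. → 3 s.f.
Carrying full precision, 87.959 ÷ 10.3 = 8.53970873786…; keep min(4, 3) = 3 s.f.
Rounded to 3 significant figures: 8.54.

8.54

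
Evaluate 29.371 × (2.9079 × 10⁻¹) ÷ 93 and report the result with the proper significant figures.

29.371 × (2.9079 × 10⁻¹) ÷ 93 = 0.0918364848387…
Multiplication/division keeps the fewest significant figures: 29.371 → 5 s.f., 2.9079 × 10⁻¹ → 5 s.f., 93 → 2 s.f.; limit is 2.
Rounded to 2 significant figures: 0.092.

0.092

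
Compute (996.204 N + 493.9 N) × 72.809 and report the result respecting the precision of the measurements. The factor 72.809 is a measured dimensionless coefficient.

1.0849 × 10^5 N

996.204 N + 493.9 N = 1490.104 N; the sum is limited to 1 decimal place (5 s.f.).
Carrying full precision, 1490.104 × 72.809 = 108492.982136 N; 72.809 has 5 s.f., so the result keeps min(5, 5) = 5 s.f.
Rounded to 5 significant figures: 1.0849 × 10^5 N.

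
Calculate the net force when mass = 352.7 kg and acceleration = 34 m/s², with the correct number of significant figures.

net force = 352.7 kg × 34 m/s² = 11991.8 N.
352.7 has 4 significant figures; 34 has 2.
Division/multiplication keeps the fewest: 2 significant figures.
Rounded: 1.2 × 10⁴ N.

1.2 × 10⁴ N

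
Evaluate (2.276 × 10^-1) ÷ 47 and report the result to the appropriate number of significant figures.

0.0048

(2.276 × 10^-1) ÷ 47 = 0.00484255319149…
Multiplication/division keeps the fewest significant figures: 2.276 × 10^-1 → 4 s.f., 47 → 2 s.f.; limit is 2.
Rounded to 2 significant figures: 0.0048.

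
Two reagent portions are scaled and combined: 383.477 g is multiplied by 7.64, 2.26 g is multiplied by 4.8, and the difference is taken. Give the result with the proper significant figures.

2.92 × 10^3 g

383.477 × 7.64 = 2929.76428 → 2.93 × 10^3 g (3 s.f., last digit at the 10^1 place).
2.26 × 4.8 = 10.848 → 11 g (2 s.f., last digit at the 10^0 place).
Difference: 2918.91628 g; keep the coarser place, 10^1.
Result: 2.92 × 10^3 g.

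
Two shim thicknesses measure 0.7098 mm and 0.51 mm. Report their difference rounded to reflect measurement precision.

0.20 mm

0.7098 mm − 0.51 mm = 0.1998 mm.
Addition/subtraction keeps the fewest decimal places: 0.7098 → 4 decimal places, 0.51 → 2 decimal places; limit is 2.
Rounded to 2 decimal places: 0.20 mm.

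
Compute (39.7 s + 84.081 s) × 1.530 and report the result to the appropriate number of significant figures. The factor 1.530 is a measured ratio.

39.7 s + 84.081 s = 123.781 s; the sum is limited to 1 decimal place (4 s.f.).
Carrying full precision, 123.781 × 1.530 = 189.38493 s; 1.530 has 4 s.f., so the result keeps min(4, 4) = 4 s.f.
Rounded to 4 significant figures: 189.4 s.

189.4 s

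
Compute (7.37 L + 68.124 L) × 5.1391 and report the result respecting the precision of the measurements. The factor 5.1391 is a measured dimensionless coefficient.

7.37 L + 68.124 L = 75.494 L; the sum is limited to 2 decimal places (4 s.f.).
Carrying full precision, 75.494 × 5.1391 = 387.9712154 L; 5.1391 has 5 s.f., so the result keeps min(4, 5) = 4 s.f.
Rounded to 4 significant figures: 388.0 L.

388.0 L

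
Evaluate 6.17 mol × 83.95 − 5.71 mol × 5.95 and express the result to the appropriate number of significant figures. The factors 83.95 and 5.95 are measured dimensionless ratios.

4.84 × 10² mol

6.17 × 83.95 = 517.9715 → 518 mol (3 s.f., last digit at the 10^0 place).
5.71 × 5.95 = 33.9745 → 34.0 mol (3 s.f., last digit at the 10^-1 place).
Difference: 483.997 mol; keep the coarser place, 10^0.
Result: 4.84 × 10² mol.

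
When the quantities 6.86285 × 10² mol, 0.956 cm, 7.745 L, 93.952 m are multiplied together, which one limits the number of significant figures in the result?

0.956 cm

6.86285 × 10² mol → 6 s.f.; 0.956 cm → 3 s.f.; 7.745 L → 4 s.f.; 93.952 m → 5 s.f.
The fewest is 3 significant figures, from 0.956 cm.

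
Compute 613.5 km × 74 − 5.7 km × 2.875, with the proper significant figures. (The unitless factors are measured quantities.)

613.5 × 74 = 45399 → 4.5 × 10^4 km (2 s.f., last digit at the 10^3 place).
5.7 × 2.875 = 16.3875 → 16 km (2 s.f., last digit at the 10^0 place).
Difference: 45382.6125 km; keep the coarser place, 10^3.
Result: 4.5 × 10^4 km.

4.5 × 10^4 km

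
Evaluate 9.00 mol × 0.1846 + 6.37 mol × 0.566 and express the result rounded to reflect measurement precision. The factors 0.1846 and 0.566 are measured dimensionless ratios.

5.27 mol

9.00 × 0.1846 = 1.6614 → 1.66 mol (3 s.f., last digit at the 10^-2 place).
6.37 × 0.566 = 3.60542 → 3.61 mol (3 s.f., last digit at the 10^-2 place).
Sum: 5.26682 mol; keep the coarser place, 10^-2.
Result: 5.27 mol.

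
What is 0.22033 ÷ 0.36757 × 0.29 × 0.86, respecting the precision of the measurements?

0.22033 ÷ 0.36757 × 0.29 × 0.86 = 0.149496155834…
Multiplication/division keeps the fewest significant figures: 0.22033 → 5 s.f., 0.36757 → 5 s.f., 0.29 → 2 s.f., 0.86 → 2 s.f.; limit is 2.
Rounded to 2 significant figures: 0.15.

0.15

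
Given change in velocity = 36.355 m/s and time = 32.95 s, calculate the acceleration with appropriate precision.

acceleration = 36.355 m/s ÷ 32.95 s = 1.1033383915… m/s².
36.355 has 5 significant figures; 32.95 has 4.
Division/multiplication keeps the fewest: 4 significant figures.
Rounded: 1.103 m/s².

1.103 m/s²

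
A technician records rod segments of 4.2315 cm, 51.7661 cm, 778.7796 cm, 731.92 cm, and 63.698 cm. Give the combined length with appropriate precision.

4.2315 cm + 51.7661 cm + 778.7796 cm + 731.92 cm + 63.698 cm = 1630.3952 cm.
Addition/subtraction keeps the fewest decimal places: 4.2315 → 4 decimal places, 51.7661 → 4 decimal places, 778.7796 → 4 decimal places, 731.92 → 2 decimal places, 63.698 → 3 decimal places; limit is 2.
Rounded to 2 decimal places: 1630.40 cm.

1630.40 cm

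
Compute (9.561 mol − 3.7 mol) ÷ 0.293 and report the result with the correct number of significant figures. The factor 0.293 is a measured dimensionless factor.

2.0 × 10¹ mol

9.561 mol − 3.7 mol = 5.861 mol; the difference is limited to 1 decimal place (2 s.f.).
Carrying full precision, 5.861 ÷ 0.293 = 20.0034129693… mol; 0.293 has 3 s.f., so the result keeps min(2, 3) = 2 s.f.
Rounded to 2 significant figures: 2.0 × 10¹ mol.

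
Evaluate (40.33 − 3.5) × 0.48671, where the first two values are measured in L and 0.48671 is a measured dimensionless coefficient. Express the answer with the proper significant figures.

40.33 L − 3.5 L = 36.83 L; the difference is limited to 1 decimal place (3 s.f.).
Carrying full precision, 36.83 × 0.48671 = 17.9255293 L; 0.48671 has 5 s.f., so the result keeps min(3, 5) = 3 s.f.
Rounded to 3 significant figures: 17.9 L.

17.9 L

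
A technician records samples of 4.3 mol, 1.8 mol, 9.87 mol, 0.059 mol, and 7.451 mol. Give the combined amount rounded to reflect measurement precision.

23.5 mol

4.3 mol + 1.8 mol + 9.87 mol + 0.059 mol + 7.451 mol = 23.480 mol.
Addition/subtraction keeps the fewest decimal places: 4.3 → 1 decimal place, 1.8 → 1 decimal place, 9.87 → 2 decimal places, 0.059 → 3 decimal places, 7.451 → 3 decimal places; limit is 1.
Rounded to 1 decimal place: 23.5 mol.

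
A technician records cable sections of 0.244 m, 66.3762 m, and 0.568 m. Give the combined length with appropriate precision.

0.244 m + 66.3762 m + 0.568 m = 67.1882 m.
Addition/subtraction keeps the fewest decimal places: 0.244 → 3 decimal places, 66.3762 → 4 decimal places, 0.568 → 3 decimal places; limit is 3.
Rounded to 3 decimal places: 67.188 m.

67.188 m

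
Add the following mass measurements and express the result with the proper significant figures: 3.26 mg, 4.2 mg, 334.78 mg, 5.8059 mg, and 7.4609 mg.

355.5 mg

3.26 mg + 4.2 mg + 334.78 mg + 5.8059 mg + 7.4609 mg = 355.5068 mg.
Addition/subtraction keeps the fewest decimal places: 3.26 → 2 decimal places, 4.2 → 1 decimal place, 334.78 → 2 decimal places, 5.8059 → 4 decimal places, 7.4609 → 4 decimal places; limit is 1.
Rounded to 1 decimal place: 355.5 mg.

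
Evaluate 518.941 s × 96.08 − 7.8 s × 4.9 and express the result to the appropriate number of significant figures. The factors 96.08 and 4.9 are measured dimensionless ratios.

518.941 × 96.08 = 49859.85128 → 4.986 × 10^4 s (4 s.f., last digit at the 10^1 place).
7.8 × 4.9 = 38.22 → 38 s (2 s.f., last digit at the 10^0 place).
Difference: 49821.63128 s; keep the coarser place, 10^1.
Result: 4.982 × 10^4 s.

4.982 × 10^4 s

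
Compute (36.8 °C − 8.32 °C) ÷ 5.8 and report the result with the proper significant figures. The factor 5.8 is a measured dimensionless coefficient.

36.8 °C − 8.32 °C = 28.48 °C; the difference is limited to 1 decimal place (3 s.f.).
Carrying full precision, 28.48 ÷ 5.8 = 4.91034482759… °C; 5.8 has 2 s.f., so the result keeps min(3, 2) = 2 s.f.
Rounded to 2 significant figures: 4.9 °C.

4.9 °C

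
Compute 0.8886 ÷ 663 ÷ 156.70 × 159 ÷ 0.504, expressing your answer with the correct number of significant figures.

0.8886 ÷ 663 ÷ 156.70 × 159 ÷ 0.504 = 0.00269830086077…
Multiplication/division keeps the fewest significant figures: 0.8886 → 4 s.f., 663 → 3 s.f., 156.70 → 5 s.f., 159 → 3 s.f., 0.504 → 3 s.f.; limit is 3.
Rounded to 3 significant figures: 0.00270.

0.00270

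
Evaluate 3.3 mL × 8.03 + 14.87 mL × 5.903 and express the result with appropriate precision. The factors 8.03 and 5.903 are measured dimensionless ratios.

3.3 × 8.03 = 26.499 → 26 mL (2 s.f., last digit at the 10^0 place).
14.87 × 5.903 = 87.77761 → 87.78 mL (4 s.f., last digit at the 10^-2 place).
Sum: 114.27661 mL; keep the coarser place, 10^0.
Result: 114 mL.

114 mL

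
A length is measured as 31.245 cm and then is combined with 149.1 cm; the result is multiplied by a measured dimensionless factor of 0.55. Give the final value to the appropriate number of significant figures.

99 cm

31.245 cm + 149.1 cm = 180.345 cm; the sum is limited to 1 decimal place (4 s.f.).
Carrying full precision, 180.345 × 0.55 = 99.18975 cm; 0.55 has 2 s.f., so the result keeps min(4, 2) = 2 s.f.
Rounded to 2 significant figures: 99 cm.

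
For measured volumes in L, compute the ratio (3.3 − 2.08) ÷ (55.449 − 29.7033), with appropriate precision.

0.047

3.3 − 2.08 = 1.22, limited to 1 d.p. → 2 s.f.; 55.449 − 29.7033 = 25.7457, limited to 3 d.p. → 5 s.f.
Carrying full precision, 1.22 ÷ 25.7457 = 0.0473865538711…; keep min(2, 5) = 2 s.f.
Rounded to 2 significant figures: 0.047.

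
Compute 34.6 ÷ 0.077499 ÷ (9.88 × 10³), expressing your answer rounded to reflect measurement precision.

34.6 ÷ 0.077499 ÷ (9.88 × 10³) = 0.0451879932838…
Multiplication/division keeps the fewest significant figures: 34.6 → 3 s.f., 0.077499 → 5 s.f., 9.88 × 10³ → 3 s.f.; limit is 3.
Rounded to 3 significant figures: 0.0452.

0.0452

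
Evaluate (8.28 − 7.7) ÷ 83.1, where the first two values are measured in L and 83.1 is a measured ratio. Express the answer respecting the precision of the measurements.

0.007 L

8.28 L − 7.7 L = 0.58 L; the difference is limited to 1 decimal place (1 s.f.).
Carrying full precision, 0.58 ÷ 83.1 = 0.00697954271961… L; 83.1 has 3 s.f., so the result keeps min(1, 3) = 1 s.f.
Rounded to 1 significant figure: 0.007 L.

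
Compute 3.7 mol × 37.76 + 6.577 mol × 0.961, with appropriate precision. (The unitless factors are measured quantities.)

3.7 × 37.76 = 139.712 → 1.4 × 10² mol (2 s.f., last digit at the 10^1 place).
6.577 × 0.961 = 6.320497 → 6.32 mol (3 s.f., last digit at the 10^-2 place).
Sum: 146.032497 mol; keep the coarser place, 10^1.
Result: 1.5 × 10² mol.

1.5 × 10² mol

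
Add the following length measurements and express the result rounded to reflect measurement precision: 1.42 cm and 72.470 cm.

73.89 cm

1.42 cm + 72.470 cm = 73.890 cm.
Addition/subtraction keeps the fewest decimal places: 1.42 → 2 decimal places, 72.470 → 3 decimal places; limit is 2.
Rounded to 2 decimal places: 73.89 cm.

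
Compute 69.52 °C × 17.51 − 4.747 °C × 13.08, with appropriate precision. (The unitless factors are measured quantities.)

69.52 × 17.51 = 1217.2952 → 1217 °C (4 s.f., last digit at the 10^0 place).
4.747 × 13.08 = 62.09076 → 62.09 °C (4 s.f., last digit at the 10^-2 place).
Difference: 1155.20444 °C; keep the coarser place, 10^0.
Result: 1155 °C.

1155 °C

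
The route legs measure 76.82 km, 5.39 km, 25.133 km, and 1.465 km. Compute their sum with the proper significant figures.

108.81 km

76.82 km + 5.39 km + 25.133 km + 1.465 km = 108.808 km.
Addition/subtraction keeps the fewest decimal places: 76.82 → 2 decimal places, 5.39 → 2 decimal places, 25.133 → 3 decimal places, 1.465 → 3 decimal places; limit is 2.
Rounded to 2 decimal places: 108.81 km.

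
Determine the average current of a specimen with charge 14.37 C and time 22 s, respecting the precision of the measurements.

average current = 14.37 C ÷ 22 s = 0.653181818182… A.
14.37 has 4 significant figures; 22 has 2.
Division/multiplication keeps the fewest: 2 significant figures.
Rounded: 0.65 A.

0.65 A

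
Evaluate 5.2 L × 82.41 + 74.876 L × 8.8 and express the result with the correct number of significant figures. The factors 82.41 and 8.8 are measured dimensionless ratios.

5.2 × 82.41 = 428.532 → 4.3 × 10² L (2 s.f., last digit at the 10^1 place).
74.876 × 8.8 = 658.9088 → 6.6 × 10² L (2 s.f., last digit at the 10^1 place).
Sum: 1087.4408 L; keep the coarser place, 10^1.
Result: 1.09 × 10³ L.

1.09 × 10³ L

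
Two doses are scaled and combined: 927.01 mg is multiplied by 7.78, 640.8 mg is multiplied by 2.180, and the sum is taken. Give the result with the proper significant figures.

8.61 × 10^3 mg

927.01 × 7.78 = 7212.1378 → 7.21 × 10^3 mg (3 s.f., last digit at the 10^1 place).
640.8 × 2.180 = 1396.944 → 1397 mg (4 s.f., last digit at the 10^0 place).
Sum: 8609.0818 mg; keep the coarser place, 10^1.
Result: 8.61 × 10^3 mg.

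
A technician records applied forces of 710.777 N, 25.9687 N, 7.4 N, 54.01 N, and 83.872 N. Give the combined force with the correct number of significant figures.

882.0 N

710.777 N + 25.9687 N + 7.4 N + 54.01 N + 83.872 N = 882.0277 N.
Addition/subtraction keeps the fewest decimal places: 710.777 → 3 decimal places, 25.9687 → 4 decimal places, 7.4 → 1 decimal place, 54.01 → 2 decimal places, 83.872 → 3 decimal places; limit is 1.
Rounded to 1 decimal place: 882.0 N.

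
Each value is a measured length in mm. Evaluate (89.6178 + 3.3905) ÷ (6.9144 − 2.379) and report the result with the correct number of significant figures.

89.6178 + 3.3905 = 93.0083, limited to 4 d.p. → 6 s.f.; 6.9144 − 2.379 = 4.5354, limited to 3 d.p. → 4 s.f.
Carrying full precision, 93.0083 ÷ 4.5354 = 20.5071878996…; keep min(6, 4) = 4 s.f.
Rounded to 4 significant figures: 20.51.

20.51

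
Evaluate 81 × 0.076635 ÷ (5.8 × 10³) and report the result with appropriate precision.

0.0011

81 × 0.076635 ÷ (5.8 × 10³) = 0.00107024741379…
Multiplication/division keeps the fewest significant figures: 81 → 2 s.f., 0.076635 → 5 s.f., 5.8 × 10³ → 2 s.f.; limit is 2.
Rounded to 2 significant figures: 0.0011.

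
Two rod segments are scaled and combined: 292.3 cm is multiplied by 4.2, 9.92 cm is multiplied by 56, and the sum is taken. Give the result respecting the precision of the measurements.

292.3 × 4.2 = 1227.66 → 1.2 × 10^3 cm (2 s.f., last digit at the 10^2 place).
9.92 × 56 = 555.52 → 5.6 × 10^2 cm (2 s.f., last digit at the 10^1 place).
Sum: 1783.18 cm; keep the coarser place, 10^2.
Result: 1.8 × 10^3 cm.

1.8 × 10^3 cm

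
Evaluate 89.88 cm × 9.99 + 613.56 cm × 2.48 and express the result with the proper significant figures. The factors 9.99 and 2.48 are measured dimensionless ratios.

89.88 × 9.99 = 897.9012 → 898 cm (3 s.f., last digit at the 10^0 place).
613.56 × 2.48 = 1521.6288 → 1.52 × 10^3 cm (3 s.f., last digit at the 10^1 place).
Sum: 2419.53 cm; keep the coarser place, 10^1.
Result: 2.42 × 10^3 cm.

2.42 × 10^3 cm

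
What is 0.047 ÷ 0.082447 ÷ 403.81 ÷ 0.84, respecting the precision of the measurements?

0.0017

0.047 ÷ 0.082447 ÷ 403.81 ÷ 0.84 = 0.00168060884395…
Multiplication/division keeps the fewest significant figures: 0.047 → 2 s.f., 0.082447 → 5 s.f., 403.81 → 5 s.f., 0.84 → 2 s.f.; limit is 2.
Rounded to 2 significant figures: 0.0017.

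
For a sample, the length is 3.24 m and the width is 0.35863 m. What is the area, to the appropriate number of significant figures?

1.16 m²

area = 3.24 m × 0.35863 m = 1.1619612 m².
3.24 has 3 significant figures; 0.35863 has 5.
Division/multiplication keeps the fewest: 3 significant figures.
Rounded: 1.16 m².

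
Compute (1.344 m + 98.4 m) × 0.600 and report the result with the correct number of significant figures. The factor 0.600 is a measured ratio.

59.8 m

1.344 m + 98.4 m = 99.744 m; the sum is limited to 1 decimal place (3 s.f.).
Carrying full precision, 99.744 × 0.600 = 59.8464 m; 0.600 has 3 s.f., so the result keeps min(3, 3) = 3 s.f.
Rounded to 3 significant figures: 59.8 m.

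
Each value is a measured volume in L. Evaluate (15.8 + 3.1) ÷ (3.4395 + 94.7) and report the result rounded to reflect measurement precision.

0.193

15.8 + 3.1 = 18.9, limited to 1 d.p. → 3 s.f.; 3.4395 + 94.7 = 98.1395, limited to 1 d.p. → 3 s.f.
Carrying full precision, 18.9 ÷ 98.1395 = 0.192583006842…; keep min(3, 3) = 3 s.f.
Rounded to 3 significant figures: 0.193.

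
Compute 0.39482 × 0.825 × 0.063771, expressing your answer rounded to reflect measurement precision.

0.39482 × 0.825 × 0.063771 = 0.0207719046315
Multiplication/division keeps the fewest significant figures: 0.39482 → 5 s.f., 0.825 → 3 s.f., 0.063771 → 5 s.f.; limit is 3.
Rounded to 3 significant figures: 0.0208.

0.0208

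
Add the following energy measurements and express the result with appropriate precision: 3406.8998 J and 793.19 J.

3406.8998 J + 793.19 J = 4200.0898 J.
Addition/subtraction keeps the fewest decimal places: 3406.8998 → 4 decimal places, 793.19 → 2 decimal places; limit is 2.
Rounded to 2 decimal places: 4200.09 J.

4200.09 J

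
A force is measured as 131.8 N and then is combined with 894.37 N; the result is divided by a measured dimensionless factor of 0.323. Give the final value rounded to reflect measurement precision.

3.18 × 10^3 N

131.8 N + 894.37 N = 1026.17 N; the sum is limited to 1 decimal place (5 s.f.).
Carrying full precision, 1026.17 ÷ 0.323 = 3176.99690402… N; 0.323 has 3 s.f., so the result keeps min(5, 3) = 3 s.f.
Rounded to 3 significant figures: 3.18 × 10^3 N.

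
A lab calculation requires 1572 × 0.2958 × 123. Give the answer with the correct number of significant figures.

1572 × 0.2958 × 123 = 57194.7048
Multiplication/division keeps the fewest significant figures: 1572 → 4 s.f., 0.2958 → 4 s.f., 123 → 3 s.f.; limit is 3.
Rounded to 3 significant figures: 5.72 × 10^4.

5.72 × 10^4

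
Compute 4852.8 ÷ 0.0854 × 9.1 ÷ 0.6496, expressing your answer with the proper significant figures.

8.0 × 10^5

4852.8 ÷ 0.0854 × 9.1 ÷ 0.6496 = 796030.848744…
Multiplication/division keeps the fewest significant figures: 4852.8 → 5 s.f., 0.0854 → 3 s.f., 9.1 → 2 s.f., 0.6496 → 4 s.f.; limit is 2.
Rounded to 2 significant figures: 8.0 × 10^5.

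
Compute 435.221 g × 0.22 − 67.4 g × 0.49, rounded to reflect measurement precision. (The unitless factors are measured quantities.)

63 g

435.221 × 0.22 = 95.74862 → 96 g (2 s.f., last digit at the 10^0 place).
67.4 × 0.49 = 33.026 → 33 g (2 s.f., last digit at the 10^0 place).
Difference: 62.72262 g; keep the coarser place, 10^0.
Result: 63 g.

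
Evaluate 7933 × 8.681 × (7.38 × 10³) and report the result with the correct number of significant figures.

5.08 × 10⁸

7933 × 8.681 × (7.38 × 10³) = 508233832.74
Multiplication/division keeps the fewest significant figures: 7933 → 4 s.f., 8.681 → 4 s.f., 7.38 × 10³ → 3 s.f.; limit is 3.
Rounded to 3 significant figures: 5.08 × 10⁸.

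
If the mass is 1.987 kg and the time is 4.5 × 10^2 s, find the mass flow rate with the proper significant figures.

mass flow rate = 1.987 kg ÷ 4.5 × 10^2 s = 0.00441555555556… kg/s.
1.987 has 4 significant figures; 4.5 × 10^2 has 2.
Division/multiplication keeps the fewest: 2 significant figures.
Rounded: 4.4 × 10^-3 kg/s.

4.4 × 10^-3 kg/s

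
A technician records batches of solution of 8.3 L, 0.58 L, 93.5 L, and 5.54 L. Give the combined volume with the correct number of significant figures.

8.3 L + 0.58 L + 93.5 L + 5.54 L = 107.92 L.
Addition/subtraction keeps the fewest decimal places: 8.3 → 1 decimal place, 0.58 → 2 decimal places, 93.5 → 1 decimal place, 5.54 → 2 decimal places; limit is 1.
Rounded to 1 decimal place: 107.9 L.

107.9 L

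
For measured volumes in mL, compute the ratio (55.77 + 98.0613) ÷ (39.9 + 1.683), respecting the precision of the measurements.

3.70

55.77 + 98.0613 = 153.8313, limited to 2 d.p. → 5 s.f.; 39.9 + 1.683 = 41.583, limited to 1 d.p. → 3 s.f.
Carrying full precision, 153.8313 ÷ 41.583 = 3.69937955414…; keep min(5, 3) = 3 s.f.
Rounded to 3 significant figures: 3.70.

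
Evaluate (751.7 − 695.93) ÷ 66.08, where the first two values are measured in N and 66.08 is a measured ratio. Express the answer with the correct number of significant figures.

0.844 N

751.7 N − 695.93 N = 55.77 N; the difference is limited to 1 decimal place (3 s.f.).
Carrying full precision, 55.77 ÷ 66.08 = 0.843976997579… N; 66.08 has 4 s.f., so the result keeps min(3, 4) = 3 s.f.
Rounded to 3 significant figures: 0.844 N.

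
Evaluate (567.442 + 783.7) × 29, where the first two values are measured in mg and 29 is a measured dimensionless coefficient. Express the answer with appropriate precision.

567.442 mg + 783.7 mg = 1351.142 mg; the sum is limited to 1 decimal place (5 s.f.).
Carrying full precision, 1351.142 × 29 = 39183.118 mg; 29 has 2 s.f., so the result keeps min(5, 2) = 2 s.f.
Rounded to 2 significant figures: 3.9 × 10^4 mg.

3.9 × 10^4 mg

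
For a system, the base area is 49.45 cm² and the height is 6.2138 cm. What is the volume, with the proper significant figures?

307.3 cm³

volume = 49.45 cm² × 6.2138 cm = 307.27241 cm³.
49.45 has 4 significant figures; 6.2138 has 5.
Division/multiplication keeps the fewest: 4 significant figures.
Rounded: 307.3 cm³.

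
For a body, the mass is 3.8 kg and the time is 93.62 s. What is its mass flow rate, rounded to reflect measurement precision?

mass flow rate = 3.8 kg ÷ 93.62 s = 0.0405896176031… kg/s.
3.8 has 2 significant figures; 93.62 has 4.
Division/multiplication keeps the fewest: 2 significant figures.
Rounded: 0.041 kg/s.

0.041 kg/s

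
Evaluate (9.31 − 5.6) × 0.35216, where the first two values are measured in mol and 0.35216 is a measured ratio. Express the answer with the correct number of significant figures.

9.31 mol − 5.6 mol = 3.71 mol; the difference is limited to 1 decimal place (2 s.f.).
Carrying full precision, 3.71 × 0.35216 = 1.3065136 mol; 0.35216 has 5 s.f., so the result keeps min(2, 5) = 2 s.f.
Rounded to 2 significant figures: 1.3 mol.

1.3 mol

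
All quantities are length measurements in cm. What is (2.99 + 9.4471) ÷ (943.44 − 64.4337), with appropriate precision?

0.01415

2.99 + 9.4471 = 12.4371, limited to 2 d.p. → 4 s.f.; 943.44 − 64.4337 = 879.0063, limited to 2 d.p. → 5 s.f.
Carrying full precision, 12.4371 ÷ 879.0063 = 0.0141490453481…; keep min(4, 5) = 4 s.f.
Rounded to 4 significant figures: 0.01415.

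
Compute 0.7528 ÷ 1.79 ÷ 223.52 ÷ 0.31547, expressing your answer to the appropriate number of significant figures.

0.7528 ÷ 1.79 ÷ 223.52 ÷ 0.31547 = 0.00596419899035…
Multiplication/division keeps the fewest significant figures: 0.7528 → 4 s.f., 1.79 → 3 s.f., 223.52 → 5 s.f., 0.31547 → 5 s.f.; limit is 3.
Rounded to 3 significant figures: 0.00596.

0.00596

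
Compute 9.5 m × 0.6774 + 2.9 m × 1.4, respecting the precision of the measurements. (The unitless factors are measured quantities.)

9.5 × 0.6774 = 6.4353 → 6.4 m (2 s.f., last digit at the 10^-1 place).
2.9 × 1.4 = 4.06 → 4.1 m (2 s.f., last digit at the 10^-1 place).
Sum: 10.4953 m; keep the coarser place, 10^-1.
Result: 10.5 m.

10.5 m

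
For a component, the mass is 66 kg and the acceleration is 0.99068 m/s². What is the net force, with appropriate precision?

65 N

net force = 66 kg × 0.99068 m/s² = 65.38488 N.
66 has 2 significant figures; 0.99068 has 5.
Division/multiplication keeps the fewest: 2 significant figures.
Rounded: 65 N.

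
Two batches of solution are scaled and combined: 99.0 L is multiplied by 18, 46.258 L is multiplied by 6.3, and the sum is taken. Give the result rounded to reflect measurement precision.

99.0 × 18 = 1782 → 1.8 × 10^3 L (2 s.f., last digit at the 10^2 place).
46.258 × 6.3 = 291.4254 → 2.9 × 10^2 L (2 s.f., last digit at the 10^1 place).
Sum: 2073.4254 L; keep the coarser place, 10^2.
Result: 2.1 × 10^3 L.

2.1 × 10^3 L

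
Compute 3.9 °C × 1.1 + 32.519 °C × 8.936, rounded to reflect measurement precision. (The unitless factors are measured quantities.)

3.9 × 1.1 = 4.29 → 4.3 °C (2 s.f., last digit at the 10^-1 place).
32.519 × 8.936 = 290.589784 → 2.906 × 10^2 °C (4 s.f., last digit at the 10^-1 place).
Sum: 294.879784 °C; keep the coarser place, 10^-1.
Result: 2.949 × 10^2 °C.

2.949 × 10^2 °C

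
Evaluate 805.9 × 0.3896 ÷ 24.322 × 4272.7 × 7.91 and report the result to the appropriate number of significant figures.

4.36 × 10^5

805.9 × 0.3896 ÷ 24.322 × 4272.7 × 7.91 = 436294.465622…
Multiplication/division keeps the fewest significant figures: 805.9 → 4 s.f., 0.3896 → 4 s.f., 24.322 → 5 s.f., 4272.7 → 5 s.f., 7.91 → 3 s.f.; limit is 3.
Rounded to 3 significant figures: 4.36 × 10^5.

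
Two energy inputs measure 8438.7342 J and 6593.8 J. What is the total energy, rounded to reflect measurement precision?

15032.5 J

8438.7342 J + 6593.8 J = 15032.5342 J.
Addition/subtraction keeps the fewest decimal places: 8438.7342 → 4 decimal places, 6593.8 → 1 decimal place; limit is 1.
Rounded to 1 decimal place: 15032.5 J.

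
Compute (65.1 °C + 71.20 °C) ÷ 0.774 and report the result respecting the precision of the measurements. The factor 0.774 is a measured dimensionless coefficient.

1.76 × 10² °C

65.1 °C + 71.20 °C = 136.30 °C; the sum is limited to 1 decimal place (4 s.f.).
Carrying full precision, 136.30 ÷ 0.774 = 176.098191214… °C; 0.774 has 3 s.f., so the result keeps min(4, 3) = 3 s.f.
Rounded to 3 significant figures: 1.76 × 10² °C.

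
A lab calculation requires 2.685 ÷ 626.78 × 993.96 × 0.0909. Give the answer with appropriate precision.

2.685 ÷ 626.78 × 993.96 × 0.0909 = 0.387045435942…
Multiplication/division keeps the fewest significant figures: 2.685 → 4 s.f., 626.78 → 5 s.f., 993.96 → 5 s.f., 0.0909 → 3 s.f.; limit is 3.
Rounded to 3 significant figures: 0.387.

0.387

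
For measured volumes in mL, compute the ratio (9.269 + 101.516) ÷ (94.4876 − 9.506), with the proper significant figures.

1.3036

9.269 + 101.516 = 110.785, limited to 3 d.p. → 6 s.f.; 94.4876 − 9.506 = 84.9816, limited to 3 d.p. → 5 s.f.
Carrying full precision, 110.785 ÷ 84.9816 = 1.30363513984…; keep min(6, 5) = 5 s.f.
Rounded to 5 significant figures: 1.3036.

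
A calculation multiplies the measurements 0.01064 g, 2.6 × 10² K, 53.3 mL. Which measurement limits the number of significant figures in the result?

0.01064 g → 4 s.f.; 2.6 × 10² K → 2 s.f.; 53.3 mL → 3 s.f.
The fewest is 2 significant figures, from 2.6 × 10² K.

2.6 × 10² K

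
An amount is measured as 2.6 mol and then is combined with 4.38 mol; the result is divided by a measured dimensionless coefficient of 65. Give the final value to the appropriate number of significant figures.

2.6 mol + 4.38 mol = 6.98 mol; the sum is limited to 1 decimal place (2 s.f.).
Carrying full precision, 6.98 ÷ 65 = 0.107384615385… mol; 65 has 2 s.f., so the result keeps min(2, 2) = 2 s.f.
Rounded to 2 significant figures: 1.1 × 10⁻¹ mol.

1.1 × 10⁻¹ mol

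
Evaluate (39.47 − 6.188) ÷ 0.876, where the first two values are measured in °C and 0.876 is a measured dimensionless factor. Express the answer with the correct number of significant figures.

39.47 °C − 6.188 °C = 33.282 °C; the difference is limited to 2 decimal places (4 s.f.).
Carrying full precision, 33.282 ÷ 0.876 = 37.9931506849… °C; 0.876 has 3 s.f., so the result keeps min(4, 3) = 3 s.f.
Rounded to 3 significant figures: 38.0 °C.

38.0 °C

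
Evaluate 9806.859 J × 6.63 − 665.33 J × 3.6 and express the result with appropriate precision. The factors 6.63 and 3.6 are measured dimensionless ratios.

6.26 × 10^4 J

9806.859 × 6.63 = 65019.47517 → 6.50 × 10^4 J (3 s.f., last digit at the 10^2 place).
665.33 × 3.6 = 2395.188 → 2.4 × 10^3 J (2 s.f., last digit at the 10^2 place).
Difference: 62624.28717 J; keep the coarser place, 10^2.
Result: 6.26 × 10^4 J.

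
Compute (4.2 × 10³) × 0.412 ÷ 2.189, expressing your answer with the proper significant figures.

(4.2 × 10³) × 0.412 ÷ 2.189 = 790.497944267…
Multiplication/division keeps the fewest significant figures: 4.2 × 10³ → 2 s.f., 0.412 → 3 s.f., 2.189 → 4 s.f.; limit is 2.
Rounded to 2 significant figures: 7.9 × 10².

7.9 × 10²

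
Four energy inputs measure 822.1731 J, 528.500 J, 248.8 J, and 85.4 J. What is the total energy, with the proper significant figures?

1.6849 × 10³ J

822.1731 J + 528.500 J + 248.8 J + 85.4 J = 1684.8731 J.
Addition/subtraction keeps the fewest decimal places: 822.1731 → 4 decimal places, 528.500 → 3 decimal places, 248.8 → 1 decimal place, 85.4 → 1 decimal place; limit is 1.
Rounded to 1 decimal place: 1.6849 × 10³ J.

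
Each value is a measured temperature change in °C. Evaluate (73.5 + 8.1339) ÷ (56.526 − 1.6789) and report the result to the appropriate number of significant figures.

73.5 + 8.1339 = 81.6339, limited to 1 d.p. → 3 s.f.; 56.526 − 1.6789 = 54.8471, limited to 3 d.p. → 5 s.f.
Carrying full precision, 81.6339 ÷ 54.8471 = 1.48839045273…; keep min(3, 5) = 3 s.f.
Rounded to 3 significant figures: 1.49.

1.49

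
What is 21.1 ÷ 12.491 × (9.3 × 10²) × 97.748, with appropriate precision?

21.1 ÷ 12.491 × (9.3 × 10²) × 97.748 = 153559.283004…
Multiplication/division keeps the fewest significant figures: 21.1 → 3 s.f., 12.491 → 5 s.f., 9.3 × 10² → 2 s.f., 97.748 → 5 s.f.; limit is 2.
Rounded to 2 significant figures: 1.5 × 10⁵.

1.5 × 10⁵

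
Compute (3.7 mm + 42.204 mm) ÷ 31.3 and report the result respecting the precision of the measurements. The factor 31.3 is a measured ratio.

1.47 mm

3.7 mm + 42.204 mm = 45.904 mm; the sum is limited to 1 decimal place (3 s.f.).
Carrying full precision, 45.904 ÷ 31.3 = 1.46658146965… mm; 31.3 has 3 s.f., so the result keeps min(3, 3) = 3 s.f.
Rounded to 3 significant figures: 1.47 mm.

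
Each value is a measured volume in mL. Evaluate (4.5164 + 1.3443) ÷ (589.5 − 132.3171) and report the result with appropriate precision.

0.01282

4.5164 + 1.3443 = 5.8607, limited to 4 d.p. → 5 s.f.; 589.5 − 132.3171 = 457.1829, limited to 1 d.p. → 4 s.f.
Carrying full precision, 5.8607 ÷ 457.1829 = 0.0128191583718…; keep min(5, 4) = 4 s.f.
Rounded to 4 significant figures: 0.01282.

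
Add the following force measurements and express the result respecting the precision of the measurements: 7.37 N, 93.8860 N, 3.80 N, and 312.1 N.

7.37 N + 93.8860 N + 3.80 N + 312.1 N = 417.1560 N.
Addition/subtraction keeps the fewest decimal places: 7.37 → 2 decimal places, 93.8860 → 4 decimal places, 3.80 → 2 decimal places, 312.1 → 1 decimal place; limit is 1.
Rounded to 1 decimal place: 417.2 N.

417.2 N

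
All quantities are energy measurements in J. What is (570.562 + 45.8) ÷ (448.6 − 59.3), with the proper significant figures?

1.583

570.562 + 45.8 = 616.362, limited to 1 d.p. → 4 s.f.; 448.6 − 59.3 = 389.3, limited to 1 d.p. → 4 s.f.
Carrying full precision, 616.362 ÷ 389.3 = 1.58325712818…; keep min(4, 4) = 4 s.f.
Rounded to 4 significant figures: 1.583.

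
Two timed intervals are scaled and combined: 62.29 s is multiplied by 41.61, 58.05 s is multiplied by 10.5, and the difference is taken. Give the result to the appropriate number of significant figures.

1982 s

62.29 × 41.61 = 2591.8869 → 2592 s (4 s.f., last digit at the 10^0 place).
58.05 × 10.5 = 609.525 → 6.10 × 10^2 s (3 s.f., last digit at the 10^0 place).
Difference: 1982.3619 s; keep the coarser place, 10^0.
Result: 1982 s.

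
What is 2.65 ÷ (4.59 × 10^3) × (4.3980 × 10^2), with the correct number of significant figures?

0.254

2.65 ÷ (4.59 × 10^3) × (4.3980 × 10^2) = 0.25391503268…
Multiplication/division keeps the fewest significant figures: 2.65 → 3 s.f., 4.59 × 10^3 → 3 s.f., 4.3980 × 10^2 → 5 s.f.; limit is 3.
Rounded to 3 significant figures: 0.254.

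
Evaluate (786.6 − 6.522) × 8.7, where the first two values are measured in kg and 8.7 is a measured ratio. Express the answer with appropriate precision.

786.6 kg − 6.522 kg = 780.078 kg; the difference is limited to 1 decimal place (4 s.f.).
Carrying full precision, 780.078 × 8.7 = 6786.6786 kg; 8.7 has 2 s.f., so the result keeps min(4, 2) = 2 s.f.
Rounded to 2 significant figures: 6.8 × 10^3 kg.

6.8 × 10^3 kg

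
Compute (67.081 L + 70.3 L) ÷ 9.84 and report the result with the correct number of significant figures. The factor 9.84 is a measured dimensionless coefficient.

67.081 L + 70.3 L = 137.381 L; the sum is limited to 1 decimal place (4 s.f.).
Carrying full precision, 137.381 ÷ 9.84 = 13.9614837398… L; 9.84 has 3 s.f., so the result keeps min(4, 3) = 3 s.f.
Rounded to 3 significant figures: 14.0 L.

14.0 L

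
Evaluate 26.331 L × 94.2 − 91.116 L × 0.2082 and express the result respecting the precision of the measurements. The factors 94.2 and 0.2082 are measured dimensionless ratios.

2.46 × 10³ L

26.331 × 94.2 = 2480.3802 → 2.48 × 10³ L (3 s.f., last digit at the 10^1 place).
91.116 × 0.2082 = 18.9703512 → 18.97 L (4 s.f., last digit at the 10^-2 place).
Difference: 2461.4098488 L; keep the coarser place, 10^1.
Result: 2.46 × 10³ L.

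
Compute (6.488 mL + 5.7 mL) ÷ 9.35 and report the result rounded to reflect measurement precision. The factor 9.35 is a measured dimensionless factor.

1.30 mL

6.488 mL + 5.7 mL = 12.188 mL; the sum is limited to 1 decimal place (3 s.f.).
Carrying full precision, 12.188 ÷ 9.35 = 1.30352941176… mL; 9.35 has 3 s.f., so the result keeps min(3, 3) = 3 s.f.
Rounded to 3 significant figures: 1.30 mL.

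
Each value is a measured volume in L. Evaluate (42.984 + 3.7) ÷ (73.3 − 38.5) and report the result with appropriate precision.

1.34

42.984 + 3.7 = 46.684, limited to 1 d.p. → 3 s.f.; 73.3 − 38.5 = 34.8, limited to 1 d.p. → 3 s.f.
Carrying full precision, 46.684 ÷ 34.8 = 1.34149425287…; keep min(3, 3) = 3 s.f.
Rounded to 3 significant figures: 1.34.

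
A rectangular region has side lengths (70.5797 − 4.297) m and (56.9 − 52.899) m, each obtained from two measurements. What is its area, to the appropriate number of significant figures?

2.7 × 10^2 m²

70.5797 − 4.297 = 66.2827, limited to 3 d.p. → 5 s.f.; 56.9 − 52.899 = 4.001, limited to 1 d.p. → 2 s.f.
Carrying full precision, 66.2827 × 4.001 = 265.1970827; keep min(5, 2) = 2 s.f.
Rounded to 2 significant figures: 2.7 × 10^2 m².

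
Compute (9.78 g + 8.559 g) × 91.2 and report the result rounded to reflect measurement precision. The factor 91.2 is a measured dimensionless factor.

9.78 g + 8.559 g = 18.339 g; the sum is limited to 2 decimal places (4 s.f.).
Carrying full precision, 18.339 × 91.2 = 1672.5168 g; 91.2 has 3 s.f., so the result keeps min(4, 3) = 3 s.f.
Rounded to 3 significant figures: 1.67 × 10^3 g.

1.67 × 10^3 g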